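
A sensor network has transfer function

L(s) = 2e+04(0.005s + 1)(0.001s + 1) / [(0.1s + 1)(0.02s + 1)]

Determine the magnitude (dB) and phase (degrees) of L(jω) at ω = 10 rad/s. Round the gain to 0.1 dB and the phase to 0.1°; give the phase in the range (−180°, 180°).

82.9 dB, -52.9°

At ω = 10 rad/s:
zero (1 + j10·0.005) = 1 + j0.05 → |·| ≈ 1.0012, ∠ ≈ 2.86°
zero (1 + j10·0.001) = 1 + j0.01 → |·| ≈ 1, ∠ ≈ 0.57°
pole (1 + j10·0.1) = 1 + j1 → |·| ≈ 1.4142, ∠ ≈ 45.00°
pole (1 + j10·0.02) = 1 + j0.2 → |·| ≈ 1.0198, ∠ ≈ 11.31°
|L| = 2e+04 · 1.0012 · 1 / (1.4142 · 1.0198) ≈ 13884
Gain = 20 log₁₀(13884) ≈ 82.85 dB
∠L = (2.86° + 0.57°) − (45.00° + 11.31°) = -52.88°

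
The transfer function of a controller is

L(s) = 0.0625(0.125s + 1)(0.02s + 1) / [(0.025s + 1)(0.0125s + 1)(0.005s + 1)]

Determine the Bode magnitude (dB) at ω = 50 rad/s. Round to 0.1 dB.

-10.8 dB

At ω = 50 rad/s:
zero (1 + j50·0.125) = 1 + j6.25 → |·| ≈ 6.3295, ∠ ≈ 80.91°
zero (1 + j50·0.02) = 1 + j1 → |·| ≈ 1.4142, ∠ ≈ 45.00°
pole (1 + j50·0.025) = 1 + j1.25 → |·| ≈ 1.6008, ∠ ≈ 51.34°
pole (1 + j50·0.0125) = 1 + j0.625 → |·| ≈ 1.1792, ∠ ≈ 32.01°
pole (1 + j50·0.005) = 1 + j0.25 → |·| ≈ 1.0308, ∠ ≈ 14.04°
|L| = 0.0625 · 6.3295 · 1.4142 / (1.6008 · 1.1792 · 1.0308) ≈ 0.28752
Gain = 20 log₁₀(0.28752) ≈ -10.83 dB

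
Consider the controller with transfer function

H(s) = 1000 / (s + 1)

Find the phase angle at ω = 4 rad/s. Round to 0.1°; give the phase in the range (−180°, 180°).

-76.0°

At s = jω = j4:
pole (s+1): 1 + j4 → |·| = √(1²+4²) = √17 ≈ 4.1231, ∠ = arctan(4/1) ≈ 75.96°
∠H = 0.00° − 75.96° = -75.96°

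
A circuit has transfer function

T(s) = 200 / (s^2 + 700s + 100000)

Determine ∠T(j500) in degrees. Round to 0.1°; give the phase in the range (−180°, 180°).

Substitute s = j500:
Numerator: 200 = 200 + j0
Denominator: (j500)^2 + 700(j500) + 100000 = -150000 + j350000
|N| = √(200² + 0²) ≈ 200, ∠N ≈ 0.00°
|D| = √(150000² + 350000²) ≈ 3.8079e+05, ∠D ≈ 113.20°
∠T = 0.00° − 113.20° = -113.20°

-113.2°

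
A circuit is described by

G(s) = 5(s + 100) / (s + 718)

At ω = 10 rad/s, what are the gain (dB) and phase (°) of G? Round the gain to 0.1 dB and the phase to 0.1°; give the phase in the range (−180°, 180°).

At s = jω = j10:
zero (s+100): 100 + j10 → |·| = √(100²+10²) = √10100 ≈ 100.5, ∠ = arctan(10/100) ≈ 5.71°
pole (s+718): 718 + j10 → |·| = √(718²+10²) = √515624 ≈ 718.07, ∠ = arctan(10/718) ≈ 0.80°
|G| = 5 · 100.5 / 718.07 ≈ 0.69979
Gain = 20 log₁₀(0.69979) ≈ -3.10 dB
∠G = 5.71° − 0.80° = 4.91°

-3.1 dB, 4.9°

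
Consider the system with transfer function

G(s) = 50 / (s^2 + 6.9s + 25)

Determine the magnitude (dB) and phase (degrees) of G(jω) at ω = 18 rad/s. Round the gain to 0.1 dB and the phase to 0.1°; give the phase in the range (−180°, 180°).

-16.2 dB, -157.4°

At s = jω = j18:
quadratic: (j18)² + 6.9·j18 + 25 = -299 + j124.2 → |·| ≈ 323.77, ∠ ≈ 157.44°
|G| = 50 / 323.77 ≈ 0.15443
Gain = 20 log₁₀(0.15443) ≈ -16.23 dB
∠G = 0.00° − 157.44° = -157.44°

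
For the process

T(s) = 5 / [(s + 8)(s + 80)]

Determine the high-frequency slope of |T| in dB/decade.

Each pole contributes −20 dB/decade at high frequency; each zero contributes +20 dB/decade.
Net: 0 zero(s) − 2 pole(s) → -40 dB/decade.

-40 dB/decade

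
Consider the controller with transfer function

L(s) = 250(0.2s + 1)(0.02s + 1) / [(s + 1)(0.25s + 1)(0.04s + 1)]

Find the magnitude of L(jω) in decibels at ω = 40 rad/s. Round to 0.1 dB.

At ω = 40 rad/s:
zero (1 + j40·0.2) = 1 + j8 → |·| ≈ 8.0623, ∠ ≈ 82.87°
zero (1 + j40·0.02) = 1 + j0.8 → |·| ≈ 1.2806, ∠ ≈ 38.66°
pole (1 + j40·1) = 1 + j40 → |·| ≈ 40.012, ∠ ≈ 88.57°
pole (1 + j40·0.25) = 1 + j10 → |·| ≈ 10.05, ∠ ≈ 84.29°
pole (1 + j40·0.04) = 1 + j1.6 → |·| ≈ 1.8868, ∠ ≈ 57.99°
|L| = 250 · 8.0623 · 1.2806 / (40.012 · 10.05 · 1.8868) ≈ 3.402
Gain = 20 log₁₀(3.402) ≈ 10.63 dB

10.6 dB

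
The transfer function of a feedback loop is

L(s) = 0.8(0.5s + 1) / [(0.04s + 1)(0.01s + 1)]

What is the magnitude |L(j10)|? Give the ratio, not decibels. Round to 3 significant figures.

3.77

At ω = 10 rad/s:
zero (1 + j10·0.5) = 1 + j5 → |·| ≈ 5.099, ∠ ≈ 78.69°
pole (1 + j10·0.04) = 1 + j0.4 → |·| ≈ 1.077, ∠ ≈ 21.80°
pole (1 + j10·0.01) = 1 + j0.1 → |·| ≈ 1.005, ∠ ≈ 5.71°
|L| = 0.8 · 5.099 / (1.077 · 1.005) ≈ 3.7687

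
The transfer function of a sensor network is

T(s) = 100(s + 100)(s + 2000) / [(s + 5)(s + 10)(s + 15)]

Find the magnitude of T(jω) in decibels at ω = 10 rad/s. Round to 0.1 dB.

At s = jω = j10:
zero (s+100): 100 + j10 → |·| = √(100²+10²) = √10100 ≈ 100.5, ∠ = arctan(10/100) ≈ 5.71°
zero (s+2000): 2000 + j10 → |·| = √(2000²+10²) = √4000100 ≈ 2000, ∠ = arctan(10/2000) ≈ 0.29°
pole (s+5): 5 + j10 → |·| = √(5²+10²) = √125 ≈ 11.18, ∠ = arctan(10/5) ≈ 63.43°
pole (s+10): 10 + j10 → |·| = √(10²+10²) = √200 ≈ 14.142, ∠ = arctan(10/10) ≈ 45.00°
pole (s+15): 15 + j10 → |·| = √(15²+10²) = √325 ≈ 18.028, ∠ = arctan(10/15) ≈ 33.69°
|T| = 100 · 2.01e+05 / 2850.4 ≈ 7051.6
Gain = 20 log₁₀(7051.6) ≈ 76.97 dB

77.0 dB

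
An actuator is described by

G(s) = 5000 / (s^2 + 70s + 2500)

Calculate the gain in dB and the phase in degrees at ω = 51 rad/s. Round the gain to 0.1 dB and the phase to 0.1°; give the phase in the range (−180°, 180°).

At s = jω = j51:
quadratic: (j51)² + 70·j51 + 2500 = -101 + j3570 → |·| ≈ 3571.4, ∠ ≈ 91.62°
|G| = 5000 / 3571.4 ≈ 1.4
Gain = 20 log₁₀(1.4) ≈ 2.92 dB
∠G = 0.00° − 91.62° = -91.62°

2.9 dB, -91.6°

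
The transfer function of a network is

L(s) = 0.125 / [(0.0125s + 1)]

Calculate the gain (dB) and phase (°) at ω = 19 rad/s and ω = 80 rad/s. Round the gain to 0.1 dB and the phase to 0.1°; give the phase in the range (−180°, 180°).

At ω = 19 rad/s:
pole (1 + j19·0.0125) = 1 + j0.2375 → |·| ≈ 1.0278, ∠ ≈ 13.36°
|L| = 0.125 · 1 / (1.0278) ≈ 0.12162
Gain = 20 log₁₀(0.12162) ≈ -18.30 dB
∠L = (0°) − (13.36°) = -13.36°

At ω = 80 rad/s:
pole (1 + j80·0.0125) = 1 + j1 → |·| ≈ 1.4142, ∠ ≈ 45.00°
|L| = 0.125 · 1 / (1.4142) ≈ 0.088389
Gain = 20 log₁₀(0.088389) ≈ -21.07 dB
∠L = (0°) − (45.00°) = -45.00°

ω = 19: -18.3 dB, -13.4°; ω = 80: -21.1 dB, -45.0°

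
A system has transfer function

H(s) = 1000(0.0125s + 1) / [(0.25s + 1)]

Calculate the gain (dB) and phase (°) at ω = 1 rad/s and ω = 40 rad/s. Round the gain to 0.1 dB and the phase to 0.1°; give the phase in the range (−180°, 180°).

At ω = 1 rad/s:
zero (1 + j1·0.0125) = 1 + j0.0125 → |·| ≈ 1.0001, ∠ ≈ 0.72°
pole (1 + j1·0.25) = 1 + j0.25 → |·| ≈ 1.0308, ∠ ≈ 14.04°
|H| = 1000 · 1.0001 / (1.0308) ≈ 970.22
Gain = 20 log₁₀(970.22) ≈ 59.74 dB
∠H = (0.72°) − (14.04°) = -13.32°

At ω = 40 rad/s:
zero (1 + j40·0.0125) = 1 + j0.5 → |·| ≈ 1.118, ∠ ≈ 26.57°
pole (1 + j40·0.25) = 1 + j10 → |·| ≈ 10.05, ∠ ≈ 84.29°
|H| = 1000 · 1.118 / (10.05) ≈ 111.24
Gain = 20 log₁₀(111.24) ≈ 40.93 dB
∠H = (26.57°) − (84.29°) = -57.72°

ω = 1: 59.7 dB, -13.3°; ω = 40: 40.9 dB, -57.7°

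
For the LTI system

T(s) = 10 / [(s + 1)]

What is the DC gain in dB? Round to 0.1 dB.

T(0) = 10 · 1 / 1 = 10
20 log₁₀(10) ≈ 20.00 dB

20.0 dB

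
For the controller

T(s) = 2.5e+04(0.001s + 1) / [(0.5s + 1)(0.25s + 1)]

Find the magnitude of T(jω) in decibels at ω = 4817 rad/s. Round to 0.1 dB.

At ω = 4817 rad/s:
zero (1 + j4817·0.001) = 1 + j4.817 → |·| ≈ 4.9197, ∠ ≈ 78.27°
pole (1 + j4817·0.5) = 1 + j2408.5 → |·| ≈ 2408.5, ∠ ≈ 89.98°
pole (1 + j4817·0.25) = 1 + j1204.25 → |·| ≈ 1204.3, ∠ ≈ 89.95°
|T| = 2.5e+04 · 4.9197 / (2408.5 · 1204.3) ≈ 0.042403
Gain = 20 log₁₀(0.042403) ≈ -27.45 dB

-27.5 dB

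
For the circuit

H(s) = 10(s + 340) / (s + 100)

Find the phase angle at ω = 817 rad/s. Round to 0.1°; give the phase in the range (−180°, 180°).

-15.6°

At s = jω = j817:
zero (s+340): 340 + j817 → |·| = √(340²+817²) = √783089 ≈ 884.92, ∠ = arctan(817/340) ≈ 67.41°
pole (s+100): 100 + j817 → |·| = √(100²+817²) = √677489 ≈ 823.1, ∠ = arctan(817/100) ≈ 83.02°
∠H = 67.41° − 83.02° = -15.61°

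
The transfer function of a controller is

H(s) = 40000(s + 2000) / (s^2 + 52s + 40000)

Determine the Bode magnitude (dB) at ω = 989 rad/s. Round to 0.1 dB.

39.6 dB

At s = jω = j989:
zero (s+2000): 2000 + j989 → |·| = √(2000²+989²) = √4978121 ≈ 2231.2, ∠ = arctan(989/2000) ≈ 26.31°
quadratic: (j989)² + 52·j989 + 40000 = -938121 + j51428 → |·| ≈ 9.3953e+05, ∠ ≈ 176.86°
|H| = 40000 · 2231.2 / 9.3953e+05 ≈ 94.992
Gain = 20 log₁₀(94.992) ≈ 39.55 dB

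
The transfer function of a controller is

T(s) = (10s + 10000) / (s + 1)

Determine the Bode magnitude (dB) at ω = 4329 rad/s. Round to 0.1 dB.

20.2 dB

Substitute s = j4329:
Numerator: 10(j4329) + 10000 = 10000 + j43290
Denominator: (j4329) + 1 = 1 + j4329
|N| = √(10000² + 43290²) ≈ 44430, ∠N ≈ 76.99°
|D| = √(1² + 4329²) ≈ 4329, ∠D ≈ 89.99°
|T| = 44430 / 4329 ≈ 10.263
Gain = 20 log₁₀(10.263) ≈ 20.23 dB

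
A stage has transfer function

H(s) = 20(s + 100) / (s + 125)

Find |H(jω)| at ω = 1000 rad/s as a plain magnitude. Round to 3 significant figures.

19.9

At s = jω = j1000:
zero (s+100): 100 + j1000 → |·| = √(100²+1000²) = √1010000 ≈ 1005, ∠ = arctan(1000/100) ≈ 84.29°
pole (s+125): 125 + j1000 → |·| = √(125²+1000²) = √1015625 ≈ 1007.8, ∠ = arctan(1000/125) ≈ 82.87°
|H| = 20 · 1005 / 1007.8 ≈ 19.944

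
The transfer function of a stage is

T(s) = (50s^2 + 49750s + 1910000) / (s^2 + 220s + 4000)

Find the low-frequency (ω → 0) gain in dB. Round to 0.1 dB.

T(0) = 1910000 / 4000 = 477.5
20 log₁₀(477.5) ≈ 53.58 dB

53.6 dB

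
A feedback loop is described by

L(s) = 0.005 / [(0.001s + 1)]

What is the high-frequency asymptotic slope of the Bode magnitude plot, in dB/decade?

-20 dB/decade

Each pole contributes −20 dB/decade at high frequency; each zero contributes +20 dB/decade.
Net: 0 zero(s) − 1 pole(s) → -20 dB/decade.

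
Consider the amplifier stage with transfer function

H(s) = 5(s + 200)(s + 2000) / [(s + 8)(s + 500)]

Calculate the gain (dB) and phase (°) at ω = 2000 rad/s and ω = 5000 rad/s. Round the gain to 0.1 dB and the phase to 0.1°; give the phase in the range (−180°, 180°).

ω = 2000: 16.8 dB, -36.4°; ω = 5000: 14.6 dB, -18.3°

At s = jω = j2000:
zero (s+200): 200 + j2000 → |·| = √(200²+2000²) = √4040000 ≈ 2010, ∠ = arctan(2000/200) ≈ 84.29°
zero (s+2000): 2000 + j2000 → |·| = √(2000²+2000²) = √8000000 ≈ 2828.4, ∠ = arctan(2000/2000) ≈ 45.00°
pole (s+8): 8 + j2000 → |·| = √(8²+2000²) = √4000064 ≈ 2000, ∠ = arctan(2000/8) ≈ 89.77°
pole (s+500): 500 + j2000 → |·| = √(500²+2000²) = √4250000 ≈ 2061.6, ∠ = arctan(2000/500) ≈ 75.96°
|H| = 5 · 5.6851e+06 / 4.1232e+06 ≈ 6.894
Gain = 20 log₁₀(6.894) ≈ 16.77 dB
∠H = 129.29° − 165.73° = -36.44°

At s = jω = j5000:
zero (s+200): 200 + j5000 → |·| = √(200²+5000²) = √25040000 ≈ 5004, ∠ = arctan(5000/200) ≈ 87.71°
zero (s+2000): 2000 + j5000 → |·| = √(2000²+5000²) = √29000000 ≈ 5385.2, ∠ = arctan(5000/2000) ≈ 68.20°
pole (s+8): 8 + j5000 → |·| = √(8²+5000²) = √25000064 ≈ 5000, ∠ = arctan(5000/8) ≈ 89.91°
pole (s+500): 500 + j5000 → |·| = √(500²+5000²) = √25250000 ≈ 5024.9, ∠ = arctan(5000/500) ≈ 84.29°
|H| = 5 · 2.6948e+07 / 2.5124e+07 ≈ 5.363
Gain = 20 log₁₀(5.363) ≈ 14.59 dB
∠H = 155.91° − 174.20° = -18.29°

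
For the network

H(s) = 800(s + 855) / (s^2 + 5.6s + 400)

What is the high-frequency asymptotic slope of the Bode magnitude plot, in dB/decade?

Each pole contributes −20 dB/decade at high frequency; each zero contributes +20 dB/decade.
Net: 1 zero(s) − 2 pole(s) → -20 dB/decade.

-20 dB/decade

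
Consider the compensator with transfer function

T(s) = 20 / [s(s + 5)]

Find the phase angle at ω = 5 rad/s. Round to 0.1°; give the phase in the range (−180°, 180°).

At s = jω = j5:
pole (s+5): 5 + j5 → |·| = √(5²+5²) = √50 ≈ 7.0711, ∠ = arctan(5/5) ≈ 45.00°
pole at origin: |s| = 5, ∠ = 90.00° (in denominator)
∠T = 0.00° − 135.00° = -135.00°

-135.0°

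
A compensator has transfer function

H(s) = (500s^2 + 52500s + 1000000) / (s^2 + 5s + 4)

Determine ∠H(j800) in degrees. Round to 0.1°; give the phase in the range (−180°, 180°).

Substitute s = j800:
Numerator: 500(j800)^2 + 52500(j800) + 1000000 = -319000000 + j42000000
Denominator: (j800)^2 + 5(j800) + 4 = -639996 + j4000
|N| = √(319000000² + 42000000²) ≈ 3.2175e+08, ∠N ≈ 172.50°
|D| = √(639996² + 4000²) ≈ 6.4001e+05, ∠D ≈ 179.64°
∠H = 172.50° − 179.64° = -7.14°

-7.1°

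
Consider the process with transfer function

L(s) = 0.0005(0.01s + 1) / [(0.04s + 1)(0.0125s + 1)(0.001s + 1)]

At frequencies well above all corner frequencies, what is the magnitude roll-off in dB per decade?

-40 dB/decade

Each pole contributes −20 dB/decade at high frequency; each zero contributes +20 dB/decade.
Net: 1 zero(s) − 3 pole(s) → -40 dB/decade.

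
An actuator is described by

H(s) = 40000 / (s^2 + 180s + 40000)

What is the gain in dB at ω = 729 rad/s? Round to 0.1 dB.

At s = jω = j729:
quadratic: (j729)² + 180·j729 + 40000 = -491441 + j131220 → |·| ≈ 5.0866e+05, ∠ ≈ 165.05°
|H| = 40000 / 5.0866e+05 ≈ 0.078638
Gain = 20 log₁₀(0.078638) ≈ -22.09 dB

-22.1 dB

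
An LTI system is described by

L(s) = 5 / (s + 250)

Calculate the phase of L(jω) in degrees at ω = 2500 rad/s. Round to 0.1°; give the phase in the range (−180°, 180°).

-84.3°

At s = jω = j2500:
pole (s+250): 250 + j2500 → |·| = √(250²+2500²) = √6312500 ≈ 2512.5, ∠ = arctan(2500/250) ≈ 84.29°
∠L = 0.00° − 84.29° = -84.29°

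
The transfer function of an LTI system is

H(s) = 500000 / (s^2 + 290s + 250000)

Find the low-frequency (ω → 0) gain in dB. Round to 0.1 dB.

H(0) = 500000 / 250000 = 2
20 log₁₀(2) ≈ 6.02 dB

6.0 dB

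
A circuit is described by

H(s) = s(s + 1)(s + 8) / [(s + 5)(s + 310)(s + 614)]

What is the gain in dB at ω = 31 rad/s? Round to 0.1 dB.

At s = jω = j31:
zero (s+1): 1 + j31 → |·| = √(1²+31²) = √962 ≈ 31.016, ∠ = arctan(31/1) ≈ 88.15°
zero (s+8): 8 + j31 → |·| = √(8²+31²) = √1025 ≈ 32.016, ∠ = arctan(31/8) ≈ 75.53°
zero at origin: s = j31 → |·| = 31, ∠ = 90.00°
pole (s+5): 5 + j31 → |·| = √(5²+31²) = √986 ≈ 31.401, ∠ = arctan(31/5) ≈ 80.84°
pole (s+310): 310 + j31 → |·| = √(310²+31²) = √97061 ≈ 311.55, ∠ = arctan(31/310) ≈ 5.71°
pole (s+614): 614 + j31 → |·| = √(614²+31²) = √377957 ≈ 614.78, ∠ = arctan(31/614) ≈ 2.89°
|H| = 1 · 30783 / 6.0144e+06 ≈ 0.0051182
Gain = 20 log₁₀(0.0051182) ≈ -45.82 dB

-45.8 dB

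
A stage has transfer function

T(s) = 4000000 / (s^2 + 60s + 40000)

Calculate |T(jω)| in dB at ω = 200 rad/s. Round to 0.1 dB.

At s = jω = j200:
quadratic: (j200)² + 60·j200 + 40000 = 0 + j12000 → |·| ≈ 12000, ∠ ≈ 90.00°
|T| = 4000000 / 12000 ≈ 333.33
Gain = 20 log₁₀(333.33) ≈ 50.46 dB

50.5 dB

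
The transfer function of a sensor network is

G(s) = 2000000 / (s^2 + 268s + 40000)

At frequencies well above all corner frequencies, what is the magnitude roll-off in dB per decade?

-40 dB/decade

Each pole contributes −20 dB/decade at high frequency; each zero contributes +20 dB/decade.
Net: 0 zero(s) − 2 pole(s) → -40 dB/decade.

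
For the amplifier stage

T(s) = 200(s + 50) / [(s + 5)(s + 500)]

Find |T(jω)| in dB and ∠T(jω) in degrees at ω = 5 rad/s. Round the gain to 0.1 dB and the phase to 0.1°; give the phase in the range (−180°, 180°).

9.1 dB, -39.9°

At s = jω = j5:
zero (s+50): 50 + j5 → |·| = √(50²+5²) = √2525 ≈ 50.249, ∠ = arctan(5/50) ≈ 5.71°
pole (s+5): 5 + j5 → |·| = √(5²+5²) = √50 ≈ 7.0711, ∠ = arctan(5/5) ≈ 45.00°
pole (s+500): 500 + j5 → |·| = √(500²+5²) = √250025 ≈ 500.02, ∠ = arctan(5/500) ≈ 0.57°
|T| = 200 · 50.249 / 3535.7 ≈ 2.8424
Gain = 20 log₁₀(2.8424) ≈ 9.07 dB
∠T = 5.71° − 45.57° = -39.86°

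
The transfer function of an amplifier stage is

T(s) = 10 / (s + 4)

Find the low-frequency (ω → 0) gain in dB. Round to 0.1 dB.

T(0) = 10 / 4 = 2.5
20 log₁₀(2.5) ≈ 7.96 dB

8.0 dB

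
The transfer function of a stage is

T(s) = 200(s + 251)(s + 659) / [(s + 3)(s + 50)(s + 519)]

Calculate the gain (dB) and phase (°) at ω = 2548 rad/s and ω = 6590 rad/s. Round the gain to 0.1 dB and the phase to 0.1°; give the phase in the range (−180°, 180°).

At s = jω = j2548:
zero (s+251): 251 + j2548 → |·| = √(251²+2548²) = √6555305 ≈ 2560.3, ∠ = arctan(2548/251) ≈ 84.37°
zero (s+659): 659 + j2548 → |·| = √(659²+2548²) = √6926585 ≈ 2631.8, ∠ = arctan(2548/659) ≈ 75.50°
pole (s+3): 3 + j2548 → |·| = √(3²+2548²) = √6492313 ≈ 2548, ∠ = arctan(2548/3) ≈ 89.93°
pole (s+50): 50 + j2548 → |·| = √(50²+2548²) = √6494804 ≈ 2548.5, ∠ = arctan(2548/50) ≈ 88.88°
pole (s+519): 519 + j2548 → |·| = √(519²+2548²) = √6761665 ≈ 2600.3, ∠ = arctan(2548/519) ≈ 78.49°
|T| = 200 · 6.7382e+06 / 1.6885e+10 ≈ 0.079813
Gain = 20 log₁₀(0.079813) ≈ -21.96 dB
∠T = 159.87° − 257.30° = -97.43°

At s = jω = j6590:
zero (s+251): 251 + j6590 → |·| = √(251²+6590²) = √43491101 ≈ 6594.8, ∠ = arctan(6590/251) ≈ 87.82°
zero (s+659): 659 + j6590 → |·| = √(659²+6590²) = √43862381 ≈ 6622.9, ∠ = arctan(6590/659) ≈ 84.29°
pole (s+3): 3 + j6590 → |·| = √(3²+6590²) = √43428109 ≈ 6590, ∠ = arctan(6590/3) ≈ 89.97°
pole (s+50): 50 + j6590 → |·| = √(50²+6590²) = √43430600 ≈ 6590.2, ∠ = arctan(6590/50) ≈ 89.57°
pole (s+519): 519 + j6590 → |·| = √(519²+6590²) = √43697461 ≈ 6610.4, ∠ = arctan(6590/519) ≈ 85.50°
|T| = 200 · 4.3677e+07 / 2.8709e+11 ≈ 0.030427
Gain = 20 log₁₀(0.030427) ≈ -30.33 dB
∠T = 172.11° − 265.04° = -92.93°

ω = 2548: -22.0 dB, -97.4°; ω = 6590: -30.3 dB, -92.9°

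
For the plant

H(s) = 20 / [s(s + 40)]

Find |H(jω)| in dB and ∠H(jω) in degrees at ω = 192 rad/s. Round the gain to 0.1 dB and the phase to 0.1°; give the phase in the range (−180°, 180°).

-65.5 dB, -168.2°

At s = jω = j192:
pole (s+40): 40 + j192 → |·| = √(40²+192²) = √38464 ≈ 196.12, ∠ = arctan(192/40) ≈ 78.23°
pole at origin: |s| = 192, ∠ = 90.00° (in denominator)
|H| = 20 / 37655 ≈ 0.00053114
Gain = 20 log₁₀(0.00053114) ≈ -65.50 dB
∠H = 0.00° − 168.23° = -168.23°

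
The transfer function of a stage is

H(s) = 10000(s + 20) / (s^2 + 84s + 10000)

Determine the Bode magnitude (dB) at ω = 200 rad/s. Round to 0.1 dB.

At s = jω = j200:
zero (s+20): 20 + j200 → |·| = √(20²+200²) = √40400 ≈ 201, ∠ = arctan(200/20) ≈ 84.29°
quadratic: (j200)² + 84·j200 + 10000 = -30000 + j16800 → |·| ≈ 34384, ∠ ≈ 150.75°
|H| = 10000 · 201 / 34384 ≈ 58.457
Gain = 20 log₁₀(58.457) ≈ 35.34 dB

35.3 dB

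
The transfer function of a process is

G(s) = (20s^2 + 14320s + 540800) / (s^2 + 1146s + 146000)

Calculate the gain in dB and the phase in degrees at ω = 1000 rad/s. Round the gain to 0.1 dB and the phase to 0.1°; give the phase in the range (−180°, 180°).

24.6 dB, 17.0°

Substitute s = j1000:
Numerator: 20(j1000)^2 + 14320(j1000) + 540800 = -19459200 + j14320000
Denominator: (j1000)^2 + 1146(j1000) + 146000 = -854000 + j1146000
|N| = √(19459200² + 14320000²) ≈ 2.416e+07, ∠N ≈ 143.65°
|D| = √(854000² + 1146000²) ≈ 1.4292e+06, ∠D ≈ 126.69°
|G| = 2.416e+07 / 1.4292e+06 ≈ 16.905
Gain = 20 log₁₀(16.905) ≈ 24.56 dB
∠G = 143.65° − 126.69° = 16.96°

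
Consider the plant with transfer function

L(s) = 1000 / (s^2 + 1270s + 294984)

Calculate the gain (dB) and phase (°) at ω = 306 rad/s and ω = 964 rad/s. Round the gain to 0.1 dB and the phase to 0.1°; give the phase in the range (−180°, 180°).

Substitute s = j306:
Numerator: 1000 = 1000 + j0
Denominator: (j306)^2 + 1270(j306) + 294984 = 201348 + j388620
|N| = √(1000² + 0²) ≈ 1000, ∠N ≈ 0.00°
|D| = √(201348² + 388620²) ≈ 4.3768e+05, ∠D ≈ 62.61°
|L| = 1000 / 4.3768e+05 ≈ 0.0022848
Gain = 20 log₁₀(0.0022848) ≈ -52.82 dB
∠L = 0.00° − 62.61° = -62.61°

Substitute s = j964:
Numerator: 1000 = 1000 + j0
Denominator: (j964)^2 + 1270(j964) + 294984 = -634312 + j1224280
|N| = √(1000² + 0²) ≈ 1000, ∠N ≈ 0.00°
|D| = √(634312² + 1224280²) ≈ 1.3788e+06, ∠D ≈ 117.39°
|L| = 1000 / 1.3788e+06 ≈ 0.00072527
Gain = 20 log₁₀(0.00072527) ≈ -62.79 dB
∠L = 0.00° − 117.39° = -117.39°

ω = 306: -52.8 dB, -62.6°; ω = 964: -62.8 dB, -117.4°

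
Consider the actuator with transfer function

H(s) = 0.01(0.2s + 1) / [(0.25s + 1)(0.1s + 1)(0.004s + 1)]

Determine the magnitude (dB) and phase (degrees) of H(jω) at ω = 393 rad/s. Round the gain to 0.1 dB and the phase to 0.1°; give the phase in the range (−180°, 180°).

-79.2 dB, -146.2°

At ω = 393 rad/s:
zero (1 + j393·0.2) = 1 + j78.6 → |·| ≈ 78.606, ∠ ≈ 89.27°
pole (1 + j393·0.25) = 1 + j98.25 → |·| ≈ 98.255, ∠ ≈ 89.42°
pole (1 + j393·0.1) = 1 + j39.3 → |·| ≈ 39.313, ∠ ≈ 88.54°
pole (1 + j393·0.004) = 1 + j1.572 → |·| ≈ 1.8631, ∠ ≈ 57.54°
|H| = 0.01 · 78.606 / (98.255 · 39.313 · 1.8631) ≈ 0.00010923
Gain = 20 log₁₀(0.00010923) ≈ -79.23 dB
∠H = (89.27°) − (89.42° + 88.54° + 57.54°) = -146.23°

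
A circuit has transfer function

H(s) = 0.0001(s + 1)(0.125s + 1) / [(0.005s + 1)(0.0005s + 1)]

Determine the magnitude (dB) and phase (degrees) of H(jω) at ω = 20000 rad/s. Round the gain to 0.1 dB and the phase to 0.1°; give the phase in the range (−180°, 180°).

At ω = 20000 rad/s:
zero (1 + j20000·1) = 1 + j20000 → |·| ≈ 20000, ∠ ≈ 90.00°
zero (1 + j20000·0.125) = 1 + j2500 → |·| ≈ 2500, ∠ ≈ 89.98°
pole (1 + j20000·0.005) = 1 + j100 → |·| ≈ 100, ∠ ≈ 89.43°
pole (1 + j20000·0.0005) = 1 + j10 → |·| ≈ 10.05, ∠ ≈ 84.29°
|H| = 0.0001 · 20000 · 2500 / (100 · 10.05) ≈ 4.9751
Gain = 20 log₁₀(4.9751) ≈ 13.94 dB
∠H = (90.00° + 89.98°) − (89.43° + 84.29°) = 6.26°

13.9 dB, 6.3°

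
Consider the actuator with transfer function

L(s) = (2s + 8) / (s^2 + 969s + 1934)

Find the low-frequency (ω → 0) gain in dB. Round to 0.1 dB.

L(0) = 8 / 1934 ≈ 0.0041365
20 log₁₀(0.0041365) ≈ -47.67 dB

-47.7 dB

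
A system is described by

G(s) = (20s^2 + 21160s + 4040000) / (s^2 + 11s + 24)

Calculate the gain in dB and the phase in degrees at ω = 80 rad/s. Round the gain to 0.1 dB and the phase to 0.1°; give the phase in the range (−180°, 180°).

Substitute s = j80:
Numerator: 20(j80)^2 + 21160(j80) + 4040000 = 3912000 + j1692800
Denominator: (j80)^2 + 11(j80) + 24 = -6376 + j880
|N| = √(3912000² + 1692800²) ≈ 4.2625e+06, ∠N ≈ 23.40°
|D| = √(6376² + 880²) ≈ 6436.4, ∠D ≈ 172.14°
|G| = 4.2625e+06 / 6436.4 ≈ 662.25
Gain = 20 log₁₀(662.25) ≈ 56.42 dB
∠G = 23.40° − 172.14° = -148.74°

56.4 dB, -148.7°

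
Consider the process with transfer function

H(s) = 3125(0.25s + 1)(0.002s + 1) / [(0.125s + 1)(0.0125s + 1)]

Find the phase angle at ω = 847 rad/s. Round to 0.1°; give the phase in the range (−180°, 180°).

-24.9°

At ω = 847 rad/s:
zero (1 + j847·0.25) = 1 + j211.75 → |·| ≈ 211.75, ∠ ≈ 89.73°
zero (1 + j847·0.002) = 1 + j1.694 → |·| ≈ 1.9671, ∠ ≈ 59.45°
pole (1 + j847·0.125) = 1 + j105.875 → |·| ≈ 105.88, ∠ ≈ 89.46°
pole (1 + j847·0.0125) = 1 + j10.5875 → |·| ≈ 10.635, ∠ ≈ 84.60°
∠H = (89.73° + 59.45°) − (89.46° + 84.60°) = -24.88°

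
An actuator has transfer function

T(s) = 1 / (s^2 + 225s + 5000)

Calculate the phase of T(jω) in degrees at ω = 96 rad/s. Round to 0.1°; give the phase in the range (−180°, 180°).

Substitute s = j96:
Numerator: 1 = 1 + j0
Denominator: (j96)^2 + 225(j96) + 5000 = -4216 + j21600
|N| = √(1² + 0²) ≈ 1, ∠N ≈ 0.00°
|D| = √(4216² + 21600²) ≈ 22008, ∠D ≈ 101.04°
∠T = 0.00° − 101.04° = -101.04°

-101.0°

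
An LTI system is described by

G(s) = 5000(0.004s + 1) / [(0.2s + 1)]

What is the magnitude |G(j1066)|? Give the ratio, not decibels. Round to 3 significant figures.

103

At ω = 1066 rad/s:
zero (1 + j1066·0.004) = 1 + j4.264 → |·| ≈ 4.3797, ∠ ≈ 76.80°
pole (1 + j1066·0.2) = 1 + j213.2 → |·| ≈ 213.2, ∠ ≈ 89.73°
|G| = 5000 · 4.3797 / (213.2) ≈ 102.71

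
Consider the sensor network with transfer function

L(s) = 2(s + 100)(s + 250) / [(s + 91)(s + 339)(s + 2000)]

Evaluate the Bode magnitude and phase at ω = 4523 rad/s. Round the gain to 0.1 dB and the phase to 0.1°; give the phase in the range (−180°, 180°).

-67.9 dB, -65.1°

At s = jω = j4523:
zero (s+100): 100 + j4523 → |·| = √(100²+4523²) = √20467529 ≈ 4524.1, ∠ = arctan(4523/100) ≈ 88.73°
zero (s+250): 250 + j4523 → |·| = √(250²+4523²) = √20520029 ≈ 4529.9, ∠ = arctan(4523/250) ≈ 86.84°
pole (s+91): 91 + j4523 → |·| = √(91²+4523²) = √20465810 ≈ 4523.9, ∠ = arctan(4523/91) ≈ 88.85°
pole (s+339): 339 + j4523 → |·| = √(339²+4523²) = √20572450 ≈ 4535.7, ∠ = arctan(4523/339) ≈ 85.71°
pole (s+2000): 2000 + j4523 → |·| = √(2000²+4523²) = √24457529 ≈ 4945.5, ∠ = arctan(4523/2000) ≈ 66.15°
|L| = 2 · 2.0494e+07 / 1.0148e+11 ≈ 0.0004039
Gain = 20 log₁₀(0.0004039) ≈ -67.87 dB
∠L = 175.57° − 240.71° = -65.14°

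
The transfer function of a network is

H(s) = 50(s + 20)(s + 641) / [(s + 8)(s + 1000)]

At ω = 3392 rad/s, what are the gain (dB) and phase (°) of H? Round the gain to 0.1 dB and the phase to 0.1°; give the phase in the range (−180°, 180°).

At s = jω = j3392:
zero (s+20): 20 + j3392 → |·| = √(20²+3392²) = √11506064 ≈ 3392.1, ∠ = arctan(3392/20) ≈ 89.66°
zero (s+641): 641 + j3392 → |·| = √(641²+3392²) = √11916545 ≈ 3452, ∠ = arctan(3392/641) ≈ 79.30°
pole (s+8): 8 + j3392 → |·| = √(8²+3392²) = √11505728 ≈ 3392, ∠ = arctan(3392/8) ≈ 89.86°
pole (s+1000): 1000 + j3392 → |·| = √(1000²+3392²) = √12505664 ≈ 3536.3, ∠ = arctan(3392/1000) ≈ 73.57°
|H| = 50 · 1.171e+07 / 1.1995e+07 ≈ 48.812
Gain = 20 log₁₀(48.812) ≈ 33.77 dB
∠H = 168.96° − 163.43° = 5.53°

33.8 dB, 5.5°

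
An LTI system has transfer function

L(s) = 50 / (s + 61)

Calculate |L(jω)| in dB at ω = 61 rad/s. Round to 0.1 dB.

-4.7 dB

At s = jω = j61:
pole (s+61): 61 + j61 → |·| = √(61²+61²) = √7442 ≈ 86.267, ∠ = arctan(61/61) ≈ 45.00°
|L| = 50 / 86.267 ≈ 0.5796
Gain = 20 log₁₀(0.5796) ≈ -4.74 dB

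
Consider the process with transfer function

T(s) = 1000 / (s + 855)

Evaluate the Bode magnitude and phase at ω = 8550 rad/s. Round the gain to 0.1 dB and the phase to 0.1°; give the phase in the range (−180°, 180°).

-18.7 dB, -84.3°

At s = jω = j8550:
pole (s+855): 855 + j8550 → |·| = √(855²+8550²) = √73833525 ≈ 8592.6, ∠ = arctan(8550/855) ≈ 84.29°
|T| = 1000 / 8592.6 ≈ 0.11638
Gain = 20 log₁₀(0.11638) ≈ -18.68 dB
∠T = 0.00° − 84.29° = -84.29°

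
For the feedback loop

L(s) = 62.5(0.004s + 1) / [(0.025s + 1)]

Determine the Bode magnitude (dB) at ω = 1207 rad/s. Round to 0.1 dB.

At ω = 1207 rad/s:
zero (1 + j1207·0.004) = 1 + j4.828 → |·| ≈ 4.9305, ∠ ≈ 78.30°
pole (1 + j1207·0.025) = 1 + j30.175 → |·| ≈ 30.192, ∠ ≈ 88.10°
|L| = 62.5 · 4.9305 / (30.192) ≈ 10.207
Gain = 20 log₁₀(10.207) ≈ 20.18 dB

20.2 dB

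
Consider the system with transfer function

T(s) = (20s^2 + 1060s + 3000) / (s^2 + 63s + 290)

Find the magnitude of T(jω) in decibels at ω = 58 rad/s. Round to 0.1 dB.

25.4 dB

Substitute s = j58:
Numerator: 20(j58)^2 + 1060(j58) + 3000 = -64280 + j61480
Denominator: (j58)^2 + 63(j58) + 290 = -3074 + j3654
|N| = √(64280² + 61480²) ≈ 88948, ∠N ≈ 136.28°
|D| = √(3074² + 3654²) ≈ 4775.1, ∠D ≈ 130.07°
|T| = 88948 / 4775.1 ≈ 18.627
Gain = 20 log₁₀(18.627) ≈ 25.40 dB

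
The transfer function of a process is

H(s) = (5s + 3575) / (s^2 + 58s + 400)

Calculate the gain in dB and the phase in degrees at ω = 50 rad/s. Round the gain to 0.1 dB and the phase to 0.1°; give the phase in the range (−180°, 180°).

Substitute s = j50:
Numerator: 5(j50) + 3575 = 3575 + j250
Denominator: (j50)^2 + 58(j50) + 400 = -2100 + j2900
|N| = √(3575² + 250²) ≈ 3583.7, ∠N ≈ 4.00°
|D| = √(2100² + 2900²) ≈ 3580.5, ∠D ≈ 125.91°
|H| = 3583.7 / 3580.5 ≈ 1.0009
Gain = 20 log₁₀(1.0009) ≈ 0.01 dB
∠H = 4.00° − 125.91° = -121.91°

0.0 dB, -121.9°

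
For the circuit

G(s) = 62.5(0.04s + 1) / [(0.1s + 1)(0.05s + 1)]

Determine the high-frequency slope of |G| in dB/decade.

-20 dB/decade

Each pole contributes −20 dB/decade at high frequency; each zero contributes +20 dB/decade.
Net: 1 zero(s) − 2 pole(s) → -20 dB/decade.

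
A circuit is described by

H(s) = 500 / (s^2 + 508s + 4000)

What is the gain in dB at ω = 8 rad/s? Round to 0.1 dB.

-21.1 dB

Substitute s = j8:
Numerator: 500 = 500 + j0
Denominator: (j8)^2 + 508(j8) + 4000 = 3936 + j4064
|N| = √(500² + 0²) ≈ 500, ∠N ≈ 0.00°
|D| = √(3936² + 4064²) ≈ 5657.6, ∠D ≈ 45.92°
|H| = 500 / 5657.6 ≈ 0.088377
Gain = 20 log₁₀(0.088377) ≈ -21.07 dB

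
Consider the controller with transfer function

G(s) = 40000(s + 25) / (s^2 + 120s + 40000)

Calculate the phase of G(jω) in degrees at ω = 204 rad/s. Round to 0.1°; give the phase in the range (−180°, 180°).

At s = jω = j204:
zero (s+25): 25 + j204 → |·| = √(25²+204²) = √42241 ≈ 205.53, ∠ = arctan(204/25) ≈ 83.01°
quadratic: (j204)² + 120·j204 + 40000 = -1616 + j24480 → |·| ≈ 24533, ∠ ≈ 93.78°
∠G = 83.01° − 93.78° = -10.77°

-10.8°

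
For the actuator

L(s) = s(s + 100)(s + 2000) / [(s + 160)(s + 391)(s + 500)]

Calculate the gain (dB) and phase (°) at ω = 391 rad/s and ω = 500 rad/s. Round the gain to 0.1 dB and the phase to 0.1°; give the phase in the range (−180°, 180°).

At s = jω = j391:
zero (s+100): 100 + j391 → |·| = √(100²+391²) = √162881 ≈ 403.59, ∠ = arctan(391/100) ≈ 75.65°
zero (s+2000): 2000 + j391 → |·| = √(2000²+391²) = √4152881 ≈ 2037.9, ∠ = arctan(391/2000) ≈ 11.06°
zero at origin: s = j391 → |·| = 391, ∠ = 90.00°
pole (s+160): 160 + j391 → |·| = √(160²+391²) = √178481 ≈ 422.47, ∠ = arctan(391/160) ≈ 67.75°
pole (s+391): 391 + j391 → |·| = √(391²+391²) = √305762 ≈ 552.96, ∠ = arctan(391/391) ≈ 45.00°
pole (s+500): 500 + j391 → |·| = √(500²+391²) = √402881 ≈ 634.73, ∠ = arctan(391/500) ≈ 38.03°
|L| = 1 · 3.2159e+08 / 1.4828e+08 ≈ 2.1688
Gain = 20 log₁₀(2.1688) ≈ 6.72 dB
∠L = 176.71° − 150.78° = 25.93°

At s = jω = j500:
zero (s+100): 100 + j500 → |·| = √(100²+500²) = √260000 ≈ 509.9, ∠ = arctan(500/100) ≈ 78.69°
zero (s+2000): 2000 + j500 → |·| = √(2000²+500²) = √4250000 ≈ 2061.6, ∠ = arctan(500/2000) ≈ 14.04°
zero at origin: s = j500 → |·| = 500, ∠ = 90.00°
pole (s+160): 160 + j500 → |·| = √(160²+500²) = √275600 ≈ 524.98, ∠ = arctan(500/160) ≈ 72.26°
pole (s+391): 391 + j500 → |·| = √(391²+500²) = √402881 ≈ 634.73, ∠ = arctan(500/391) ≈ 51.97°
pole (s+500): 500 + j500 → |·| = √(500²+500²) = √500000 ≈ 707.11, ∠ = arctan(500/500) ≈ 45.00°
|L| = 1 · 5.256e+08 / 2.3562e+08 ≈ 2.2307
Gain = 20 log₁₀(2.2307) ≈ 6.97 dB
∠L = 182.73° − 169.23° = 13.50°

ω = 391: 6.7 dB, 25.9°; ω = 500: 7.0 dB, 13.5°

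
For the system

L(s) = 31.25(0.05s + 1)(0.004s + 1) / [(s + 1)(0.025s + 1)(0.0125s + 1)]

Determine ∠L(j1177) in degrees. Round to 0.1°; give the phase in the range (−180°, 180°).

-97.1°

At ω = 1177 rad/s:
zero (1 + j1177·0.05) = 1 + j58.85 → |·| ≈ 58.858, ∠ ≈ 89.03°
zero (1 + j1177·0.004) = 1 + j4.708 → |·| ≈ 4.813, ∠ ≈ 78.01°
pole (1 + j1177·1) = 1 + j1177 → |·| ≈ 1177, ∠ ≈ 89.95°
pole (1 + j1177·0.025) = 1 + j29.425 → |·| ≈ 29.442, ∠ ≈ 88.05°
pole (1 + j1177·0.0125) = 1 + j14.7125 → |·| ≈ 14.746, ∠ ≈ 86.11°
∠L = (89.03° + 78.01°) − (89.95° + 88.05° + 86.11°) = -97.07°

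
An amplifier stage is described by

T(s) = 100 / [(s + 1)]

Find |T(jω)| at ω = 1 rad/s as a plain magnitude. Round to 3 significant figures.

At ω = 1 rad/s:
pole (1 + j1·1) = 1 + j1 → |·| ≈ 1.4142, ∠ ≈ 45.00°
|T| = 100 · 1 / (1.4142) ≈ 70.711

70.7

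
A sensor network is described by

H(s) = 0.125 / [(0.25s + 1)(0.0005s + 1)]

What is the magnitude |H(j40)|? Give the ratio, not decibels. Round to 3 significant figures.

0.0124

At ω = 40 rad/s:
pole (1 + j40·0.25) = 1 + j10 → |·| ≈ 10.05, ∠ ≈ 84.29°
pole (1 + j40·0.0005) = 1 + j0.02 → |·| ≈ 1.0002, ∠ ≈ 1.15°
|H| = 0.125 · 1 / (10.05 · 1.0002) ≈ 0.012435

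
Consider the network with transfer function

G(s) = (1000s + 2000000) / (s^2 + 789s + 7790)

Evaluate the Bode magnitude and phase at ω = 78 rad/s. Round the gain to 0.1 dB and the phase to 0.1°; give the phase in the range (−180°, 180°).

Substitute s = j78:
Numerator: 1000(j78) + 2000000 = 2000000 + j78000
Denominator: (j78)^2 + 789(j78) + 7790 = 1706 + j61542
|N| = √(2000000² + 78000²) ≈ 2.0015e+06, ∠N ≈ 2.23°
|D| = √(1706² + 61542²) ≈ 61566, ∠D ≈ 88.41°
|G| = 2.0015e+06 / 61566 ≈ 32.51
Gain = 20 log₁₀(32.51) ≈ 30.24 dB
∠G = 2.23° − 88.41° = -86.18°

30.2 dB, -86.2°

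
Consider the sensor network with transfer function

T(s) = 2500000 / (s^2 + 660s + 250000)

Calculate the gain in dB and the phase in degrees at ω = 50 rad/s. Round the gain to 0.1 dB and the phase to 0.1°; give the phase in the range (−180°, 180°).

At s = jω = j50:
quadratic: (j50)² + 660·j50 + 250000 = 247500 + j33000 → |·| ≈ 2.4969e+05, ∠ ≈ 7.59°
|T| = 2500000 / 2.4969e+05 ≈ 10.012
Gain = 20 log₁₀(10.012) ≈ 20.01 dB
∠T = 0.00° − 7.59° = -7.59°

20.0 dB, -7.6°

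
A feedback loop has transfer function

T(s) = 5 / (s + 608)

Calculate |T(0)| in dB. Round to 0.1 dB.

-41.7 dB

T(0) = 5 / (608) ≈ 0.0082237
20 log₁₀(0.0082237) ≈ -41.70 dB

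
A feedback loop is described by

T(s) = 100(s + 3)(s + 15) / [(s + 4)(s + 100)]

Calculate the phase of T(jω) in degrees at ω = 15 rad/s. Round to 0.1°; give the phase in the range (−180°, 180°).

At s = jω = j15:
zero (s+3): 3 + j15 → |·| = √(3²+15²) = √234 ≈ 15.297, ∠ = arctan(15/3) ≈ 78.69°
zero (s+15): 15 + j15 → |·| = √(15²+15²) = √450 ≈ 21.213, ∠ = arctan(15/15) ≈ 45.00°
pole (s+4): 4 + j15 → |·| = √(4²+15²) = √241 ≈ 15.524, ∠ = arctan(15/4) ≈ 75.07°
pole (s+100): 100 + j15 → |·| = √(100²+15²) = √10225 ≈ 101.12, ∠ = arctan(15/100) ≈ 8.53°
∠T = 123.69° − 83.60° = 40.09°

40.1°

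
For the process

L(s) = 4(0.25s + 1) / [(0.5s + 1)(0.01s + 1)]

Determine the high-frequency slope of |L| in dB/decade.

Each pole contributes −20 dB/decade at high frequency; each zero contributes +20 dB/decade.
Net: 1 zero(s) − 2 pole(s) → -20 dB/decade.

-20 dB/decade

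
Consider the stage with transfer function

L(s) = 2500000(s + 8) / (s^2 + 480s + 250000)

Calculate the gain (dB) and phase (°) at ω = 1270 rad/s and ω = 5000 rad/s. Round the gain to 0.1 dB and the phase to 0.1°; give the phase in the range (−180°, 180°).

ω = 1270: 66.6 dB, -66.3°; ω = 5000: 54.0 dB, -84.6°

At s = jω = j1270:
zero (s+8): 8 + j1270 → |·| = √(8²+1270²) = √1612964 ≈ 1270, ∠ = arctan(1270/8) ≈ 89.64°
quadratic: (j1270)² + 480·j1270 + 250000 = -1362900 + j609600 → |·| ≈ 1.493e+06, ∠ ≈ 155.90°
|L| = 2500000 · 1270 / 1.493e+06 ≈ 2126.6
Gain = 20 log₁₀(2126.6) ≈ 66.55 dB
∠L = 89.64° − 155.90° = -66.26°

At s = jω = j5000:
zero (s+8): 8 + j5000 → |·| = √(8²+5000²) = √25000064 ≈ 5000, ∠ = arctan(5000/8) ≈ 89.91°
quadratic: (j5000)² + 480·j5000 + 250000 = -24750000 + j2400000 → |·| ≈ 2.4866e+07, ∠ ≈ 174.46°
|L| = 2500000 · 5000 / 2.4866e+07 ≈ 502.69
Gain = 20 log₁₀(502.69) ≈ 54.03 dB
∠L = 89.91° − 174.46° = -84.55°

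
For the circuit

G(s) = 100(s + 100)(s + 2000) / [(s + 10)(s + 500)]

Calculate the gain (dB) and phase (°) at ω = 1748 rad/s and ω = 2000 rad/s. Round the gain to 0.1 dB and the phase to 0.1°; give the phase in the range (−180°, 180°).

At s = jω = j1748:
zero (s+100): 100 + j1748 → |·| = √(100²+1748²) = √3065504 ≈ 1750.9, ∠ = arctan(1748/100) ≈ 86.73°
zero (s+2000): 2000 + j1748 → |·| = √(2000²+1748²) = √7055504 ≈ 2656.2, ∠ = arctan(1748/2000) ≈ 41.15°
pole (s+10): 10 + j1748 → |·| = √(10²+1748²) = √3055604 ≈ 1748, ∠ = arctan(1748/10) ≈ 89.67°
pole (s+500): 500 + j1748 → |·| = √(500²+1748²) = √3305504 ≈ 1818.1, ∠ = arctan(1748/500) ≈ 74.04°
|G| = 100 · 4.6507e+06 / 3.178e+06 ≈ 146.34
Gain = 20 log₁₀(146.34) ≈ 43.31 dB
∠G = 127.88° − 163.71° = -35.83°

At s = jω = j2000:
zero (s+100): 100 + j2000 → |·| = √(100²+2000²) = √4010000 ≈ 2002.5, ∠ = arctan(2000/100) ≈ 87.14°
zero (s+2000): 2000 + j2000 → |·| = √(2000²+2000²) = √8000000 ≈ 2828.4, ∠ = arctan(2000/2000) ≈ 45.00°
pole (s+10): 10 + j2000 → |·| = √(10²+2000²) = √4000100 ≈ 2000, ∠ = arctan(2000/10) ≈ 89.71°
pole (s+500): 500 + j2000 → |·| = √(500²+2000²) = √4250000 ≈ 2061.6, ∠ = arctan(2000/500) ≈ 75.96°
|G| = 100 · 5.6639e+06 / 4.1232e+06 ≈ 137.37
Gain = 20 log₁₀(137.37) ≈ 42.76 dB
∠G = 132.14° − 165.67° = -33.53°

ω = 1748: 43.3 dB, -35.8°; ω = 2000: 42.8 dB, -33.5°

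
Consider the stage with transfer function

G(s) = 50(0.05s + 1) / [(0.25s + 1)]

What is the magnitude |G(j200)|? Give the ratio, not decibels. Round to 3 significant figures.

At ω = 200 rad/s:
zero (1 + j200·0.05) = 1 + j10 → |·| ≈ 10.05, ∠ ≈ 84.29°
pole (1 + j200·0.25) = 1 + j50 → |·| ≈ 50.01, ∠ ≈ 88.85°
|G| = 50 · 10.05 / (50.01) ≈ 10.048

10.0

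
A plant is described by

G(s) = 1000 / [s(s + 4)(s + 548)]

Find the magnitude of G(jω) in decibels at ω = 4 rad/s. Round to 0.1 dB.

-21.9 dB

At s = jω = j4:
pole (s+4): 4 + j4 → |·| = √(4²+4²) = √32 ≈ 5.6569, ∠ = arctan(4/4) ≈ 45.00°
pole (s+548): 548 + j4 → |·| = √(548²+4²) = √300320 ≈ 548.01, ∠ = arctan(4/548) ≈ 0.42°
pole at origin: |s| = 4, ∠ = 90.00° (in denominator)
|G| = 1000 / 12400 ≈ 0.080645
Gain = 20 log₁₀(0.080645) ≈ -21.87 dB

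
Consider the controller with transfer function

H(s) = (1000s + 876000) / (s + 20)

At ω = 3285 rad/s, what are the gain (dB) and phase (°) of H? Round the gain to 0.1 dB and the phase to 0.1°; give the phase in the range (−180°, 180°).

60.3 dB, -14.6°

Substitute s = j3285:
Numerator: 1000(j3285) + 876000 = 876000 + j3285000
Denominator: (j3285) + 20 = 20 + j3285
|N| = √(876000² + 3285000²) ≈ 3.3998e+06, ∠N ≈ 75.07°
|D| = √(20² + 3285²) ≈ 3285.1, ∠D ≈ 89.65°
|H| = 3.3998e+06 / 3285.1 ≈ 1034.9
Gain = 20 log₁₀(1034.9) ≈ 60.30 dB
∠H = 75.07° − 89.65° = -14.58°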